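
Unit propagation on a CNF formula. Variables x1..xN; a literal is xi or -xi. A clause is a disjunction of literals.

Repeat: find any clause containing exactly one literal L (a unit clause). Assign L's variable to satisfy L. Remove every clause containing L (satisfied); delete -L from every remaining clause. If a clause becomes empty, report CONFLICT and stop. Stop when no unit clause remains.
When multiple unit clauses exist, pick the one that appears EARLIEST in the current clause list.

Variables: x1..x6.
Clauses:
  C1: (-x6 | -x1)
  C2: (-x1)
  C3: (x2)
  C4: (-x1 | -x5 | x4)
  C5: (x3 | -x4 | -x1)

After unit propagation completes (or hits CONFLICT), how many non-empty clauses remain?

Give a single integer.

unit clause [-1] forces x1=F; simplify:
  satisfied 4 clause(s); 1 remain; assigned so far: [1]
unit clause [2] forces x2=T; simplify:
  satisfied 1 clause(s); 0 remain; assigned so far: [1, 2]

Answer: 0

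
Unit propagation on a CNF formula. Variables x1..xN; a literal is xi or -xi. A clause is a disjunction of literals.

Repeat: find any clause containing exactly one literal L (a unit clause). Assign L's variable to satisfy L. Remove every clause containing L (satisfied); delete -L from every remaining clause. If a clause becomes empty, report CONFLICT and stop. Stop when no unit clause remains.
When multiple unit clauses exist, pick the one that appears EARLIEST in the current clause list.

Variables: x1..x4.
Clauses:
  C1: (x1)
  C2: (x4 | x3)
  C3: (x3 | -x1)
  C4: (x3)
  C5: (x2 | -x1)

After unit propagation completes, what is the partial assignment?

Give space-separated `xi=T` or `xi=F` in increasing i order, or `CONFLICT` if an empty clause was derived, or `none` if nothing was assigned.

Answer: x1=T x2=T x3=T

Derivation:
unit clause [1] forces x1=T; simplify:
  drop -1 from [3, -1] -> [3]
  drop -1 from [2, -1] -> [2]
  satisfied 1 clause(s); 4 remain; assigned so far: [1]
unit clause [3] forces x3=T; simplify:
  satisfied 3 clause(s); 1 remain; assigned so far: [1, 3]
unit clause [2] forces x2=T; simplify:
  satisfied 1 clause(s); 0 remain; assigned so far: [1, 2, 3]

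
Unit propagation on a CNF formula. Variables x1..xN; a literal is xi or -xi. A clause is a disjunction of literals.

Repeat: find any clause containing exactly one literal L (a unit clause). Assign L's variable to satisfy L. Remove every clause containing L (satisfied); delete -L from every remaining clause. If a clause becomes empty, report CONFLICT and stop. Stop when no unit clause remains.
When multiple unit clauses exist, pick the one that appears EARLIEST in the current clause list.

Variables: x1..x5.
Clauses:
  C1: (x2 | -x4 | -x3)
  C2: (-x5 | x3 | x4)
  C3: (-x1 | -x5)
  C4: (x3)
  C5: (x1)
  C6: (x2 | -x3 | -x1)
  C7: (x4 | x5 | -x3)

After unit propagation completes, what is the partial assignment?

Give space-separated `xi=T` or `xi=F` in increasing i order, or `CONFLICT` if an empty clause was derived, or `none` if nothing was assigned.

Answer: x1=T x2=T x3=T x4=T x5=F

Derivation:
unit clause [3] forces x3=T; simplify:
  drop -3 from [2, -4, -3] -> [2, -4]
  drop -3 from [2, -3, -1] -> [2, -1]
  drop -3 from [4, 5, -3] -> [4, 5]
  satisfied 2 clause(s); 5 remain; assigned so far: [3]
unit clause [1] forces x1=T; simplify:
  drop -1 from [-1, -5] -> [-5]
  drop -1 from [2, -1] -> [2]
  satisfied 1 clause(s); 4 remain; assigned so far: [1, 3]
unit clause [-5] forces x5=F; simplify:
  drop 5 from [4, 5] -> [4]
  satisfied 1 clause(s); 3 remain; assigned so far: [1, 3, 5]
unit clause [2] forces x2=T; simplify:
  satisfied 2 clause(s); 1 remain; assigned so far: [1, 2, 3, 5]
unit clause [4] forces x4=T; simplify:
  satisfied 1 clause(s); 0 remain; assigned so far: [1, 2, 3, 4, 5]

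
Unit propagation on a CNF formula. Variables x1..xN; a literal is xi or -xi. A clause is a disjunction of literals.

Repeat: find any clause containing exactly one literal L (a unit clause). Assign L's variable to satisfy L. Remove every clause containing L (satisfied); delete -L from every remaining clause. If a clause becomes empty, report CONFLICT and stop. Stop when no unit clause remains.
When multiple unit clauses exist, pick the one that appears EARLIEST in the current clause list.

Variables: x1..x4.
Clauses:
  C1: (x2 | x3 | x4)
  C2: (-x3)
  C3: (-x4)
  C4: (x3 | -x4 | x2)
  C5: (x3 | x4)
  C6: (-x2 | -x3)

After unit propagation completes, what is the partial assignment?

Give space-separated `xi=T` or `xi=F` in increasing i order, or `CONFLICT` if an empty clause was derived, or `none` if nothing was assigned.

unit clause [-3] forces x3=F; simplify:
  drop 3 from [2, 3, 4] -> [2, 4]
  drop 3 from [3, -4, 2] -> [-4, 2]
  drop 3 from [3, 4] -> [4]
  satisfied 2 clause(s); 4 remain; assigned so far: [3]
unit clause [-4] forces x4=F; simplify:
  drop 4 from [2, 4] -> [2]
  drop 4 from [4] -> [] (empty!)
  satisfied 2 clause(s); 2 remain; assigned so far: [3, 4]
CONFLICT (empty clause)

Answer: CONFLICT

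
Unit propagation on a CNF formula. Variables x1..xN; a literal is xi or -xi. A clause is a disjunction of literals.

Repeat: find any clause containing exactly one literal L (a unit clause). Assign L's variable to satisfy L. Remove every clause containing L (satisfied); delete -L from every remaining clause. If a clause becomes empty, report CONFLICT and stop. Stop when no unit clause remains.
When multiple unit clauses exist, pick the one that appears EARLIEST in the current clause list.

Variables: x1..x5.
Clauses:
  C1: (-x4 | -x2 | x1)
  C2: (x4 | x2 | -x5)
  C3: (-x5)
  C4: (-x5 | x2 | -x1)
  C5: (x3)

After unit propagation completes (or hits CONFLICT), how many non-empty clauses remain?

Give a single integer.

Answer: 1

Derivation:
unit clause [-5] forces x5=F; simplify:
  satisfied 3 clause(s); 2 remain; assigned so far: [5]
unit clause [3] forces x3=T; simplify:
  satisfied 1 clause(s); 1 remain; assigned so far: [3, 5]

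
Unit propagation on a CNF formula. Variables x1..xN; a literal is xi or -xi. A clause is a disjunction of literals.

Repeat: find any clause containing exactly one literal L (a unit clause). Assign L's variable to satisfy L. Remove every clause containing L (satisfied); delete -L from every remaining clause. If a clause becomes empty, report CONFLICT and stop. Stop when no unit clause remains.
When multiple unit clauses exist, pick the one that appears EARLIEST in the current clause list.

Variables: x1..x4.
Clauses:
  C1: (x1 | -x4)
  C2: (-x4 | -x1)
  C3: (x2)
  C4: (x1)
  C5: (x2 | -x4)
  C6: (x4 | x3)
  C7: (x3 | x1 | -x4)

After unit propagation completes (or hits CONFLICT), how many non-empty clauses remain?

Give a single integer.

Answer: 0

Derivation:
unit clause [2] forces x2=T; simplify:
  satisfied 2 clause(s); 5 remain; assigned so far: [2]
unit clause [1] forces x1=T; simplify:
  drop -1 from [-4, -1] -> [-4]
  satisfied 3 clause(s); 2 remain; assigned so far: [1, 2]
unit clause [-4] forces x4=F; simplify:
  drop 4 from [4, 3] -> [3]
  satisfied 1 clause(s); 1 remain; assigned so far: [1, 2, 4]
unit clause [3] forces x3=T; simplify:
  satisfied 1 clause(s); 0 remain; assigned so far: [1, 2, 3, 4]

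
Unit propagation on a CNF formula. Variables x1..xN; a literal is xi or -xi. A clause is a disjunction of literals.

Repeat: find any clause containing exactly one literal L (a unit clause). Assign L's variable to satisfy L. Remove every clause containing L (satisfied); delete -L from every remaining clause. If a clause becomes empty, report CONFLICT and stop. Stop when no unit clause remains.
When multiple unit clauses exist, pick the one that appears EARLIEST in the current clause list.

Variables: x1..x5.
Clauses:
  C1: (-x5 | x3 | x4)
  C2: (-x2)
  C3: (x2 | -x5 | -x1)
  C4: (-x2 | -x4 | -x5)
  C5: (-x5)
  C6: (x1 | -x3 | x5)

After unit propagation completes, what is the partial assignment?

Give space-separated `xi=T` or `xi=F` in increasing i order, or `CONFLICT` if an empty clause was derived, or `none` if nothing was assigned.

Answer: x2=F x5=F

Derivation:
unit clause [-2] forces x2=F; simplify:
  drop 2 from [2, -5, -1] -> [-5, -1]
  satisfied 2 clause(s); 4 remain; assigned so far: [2]
unit clause [-5] forces x5=F; simplify:
  drop 5 from [1, -3, 5] -> [1, -3]
  satisfied 3 clause(s); 1 remain; assigned so far: [2, 5]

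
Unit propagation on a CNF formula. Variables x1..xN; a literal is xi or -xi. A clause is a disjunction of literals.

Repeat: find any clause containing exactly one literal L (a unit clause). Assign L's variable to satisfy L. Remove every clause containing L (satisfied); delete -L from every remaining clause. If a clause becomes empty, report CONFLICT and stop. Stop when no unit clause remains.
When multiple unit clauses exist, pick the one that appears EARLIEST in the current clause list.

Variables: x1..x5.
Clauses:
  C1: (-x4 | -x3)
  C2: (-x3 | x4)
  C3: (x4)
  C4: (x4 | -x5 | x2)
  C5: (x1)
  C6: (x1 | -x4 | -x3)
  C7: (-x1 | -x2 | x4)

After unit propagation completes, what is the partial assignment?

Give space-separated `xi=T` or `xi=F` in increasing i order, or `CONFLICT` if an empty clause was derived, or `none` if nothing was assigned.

Answer: x1=T x3=F x4=T

Derivation:
unit clause [4] forces x4=T; simplify:
  drop -4 from [-4, -3] -> [-3]
  drop -4 from [1, -4, -3] -> [1, -3]
  satisfied 4 clause(s); 3 remain; assigned so far: [4]
unit clause [-3] forces x3=F; simplify:
  satisfied 2 clause(s); 1 remain; assigned so far: [3, 4]
unit clause [1] forces x1=T; simplify:
  satisfied 1 clause(s); 0 remain; assigned so far: [1, 3, 4]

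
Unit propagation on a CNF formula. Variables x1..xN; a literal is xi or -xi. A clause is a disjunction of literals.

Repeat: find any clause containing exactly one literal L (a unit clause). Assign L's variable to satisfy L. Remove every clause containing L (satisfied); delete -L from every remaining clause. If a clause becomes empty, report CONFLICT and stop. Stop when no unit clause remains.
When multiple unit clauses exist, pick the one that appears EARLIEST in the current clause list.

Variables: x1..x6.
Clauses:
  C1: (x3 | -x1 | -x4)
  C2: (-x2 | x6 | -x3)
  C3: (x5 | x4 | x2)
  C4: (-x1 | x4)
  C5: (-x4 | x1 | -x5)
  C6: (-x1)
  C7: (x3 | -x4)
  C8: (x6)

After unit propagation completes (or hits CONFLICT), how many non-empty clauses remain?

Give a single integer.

Answer: 3

Derivation:
unit clause [-1] forces x1=F; simplify:
  drop 1 from [-4, 1, -5] -> [-4, -5]
  satisfied 3 clause(s); 5 remain; assigned so far: [1]
unit clause [6] forces x6=T; simplify:
  satisfied 2 clause(s); 3 remain; assigned so far: [1, 6]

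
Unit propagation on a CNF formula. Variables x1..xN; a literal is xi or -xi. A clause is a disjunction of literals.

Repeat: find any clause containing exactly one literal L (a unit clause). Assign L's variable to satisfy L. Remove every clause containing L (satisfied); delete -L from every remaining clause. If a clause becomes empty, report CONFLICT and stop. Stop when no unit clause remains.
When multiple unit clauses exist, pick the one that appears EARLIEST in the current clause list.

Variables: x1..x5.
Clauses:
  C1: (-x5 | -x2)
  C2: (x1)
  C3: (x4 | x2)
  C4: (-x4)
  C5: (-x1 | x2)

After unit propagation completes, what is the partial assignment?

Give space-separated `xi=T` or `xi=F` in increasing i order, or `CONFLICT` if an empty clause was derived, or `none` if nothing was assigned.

unit clause [1] forces x1=T; simplify:
  drop -1 from [-1, 2] -> [2]
  satisfied 1 clause(s); 4 remain; assigned so far: [1]
unit clause [-4] forces x4=F; simplify:
  drop 4 from [4, 2] -> [2]
  satisfied 1 clause(s); 3 remain; assigned so far: [1, 4]
unit clause [2] forces x2=T; simplify:
  drop -2 from [-5, -2] -> [-5]
  satisfied 2 clause(s); 1 remain; assigned so far: [1, 2, 4]
unit clause [-5] forces x5=F; simplify:
  satisfied 1 clause(s); 0 remain; assigned so far: [1, 2, 4, 5]

Answer: x1=T x2=T x4=F x5=F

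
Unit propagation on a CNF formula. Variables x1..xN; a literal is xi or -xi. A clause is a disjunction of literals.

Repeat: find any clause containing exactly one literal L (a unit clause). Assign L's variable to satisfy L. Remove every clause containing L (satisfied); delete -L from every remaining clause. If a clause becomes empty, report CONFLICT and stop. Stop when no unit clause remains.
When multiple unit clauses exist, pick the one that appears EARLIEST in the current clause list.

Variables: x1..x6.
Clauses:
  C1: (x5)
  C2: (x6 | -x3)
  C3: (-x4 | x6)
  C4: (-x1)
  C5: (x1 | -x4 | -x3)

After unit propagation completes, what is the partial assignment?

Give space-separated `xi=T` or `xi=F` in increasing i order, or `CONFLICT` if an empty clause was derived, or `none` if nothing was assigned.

unit clause [5] forces x5=T; simplify:
  satisfied 1 clause(s); 4 remain; assigned so far: [5]
unit clause [-1] forces x1=F; simplify:
  drop 1 from [1, -4, -3] -> [-4, -3]
  satisfied 1 clause(s); 3 remain; assigned so far: [1, 5]

Answer: x1=F x5=T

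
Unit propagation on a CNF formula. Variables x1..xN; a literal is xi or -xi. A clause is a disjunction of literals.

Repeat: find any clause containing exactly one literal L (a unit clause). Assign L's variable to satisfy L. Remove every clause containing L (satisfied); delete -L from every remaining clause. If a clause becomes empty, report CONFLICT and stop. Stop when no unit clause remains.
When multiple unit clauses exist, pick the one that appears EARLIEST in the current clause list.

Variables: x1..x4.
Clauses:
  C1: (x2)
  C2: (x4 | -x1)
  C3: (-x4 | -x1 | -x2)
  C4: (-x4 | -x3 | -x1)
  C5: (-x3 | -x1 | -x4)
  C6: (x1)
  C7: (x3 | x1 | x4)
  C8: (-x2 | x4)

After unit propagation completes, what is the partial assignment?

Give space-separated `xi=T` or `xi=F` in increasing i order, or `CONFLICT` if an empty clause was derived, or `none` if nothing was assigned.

unit clause [2] forces x2=T; simplify:
  drop -2 from [-4, -1, -2] -> [-4, -1]
  drop -2 from [-2, 4] -> [4]
  satisfied 1 clause(s); 7 remain; assigned so far: [2]
unit clause [1] forces x1=T; simplify:
  drop -1 from [4, -1] -> [4]
  drop -1 from [-4, -1] -> [-4]
  drop -1 from [-4, -3, -1] -> [-4, -3]
  drop -1 from [-3, -1, -4] -> [-3, -4]
  satisfied 2 clause(s); 5 remain; assigned so far: [1, 2]
unit clause [4] forces x4=T; simplify:
  drop -4 from [-4] -> [] (empty!)
  drop -4 from [-4, -3] -> [-3]
  drop -4 from [-3, -4] -> [-3]
  satisfied 2 clause(s); 3 remain; assigned so far: [1, 2, 4]
CONFLICT (empty clause)

Answer: CONFLICT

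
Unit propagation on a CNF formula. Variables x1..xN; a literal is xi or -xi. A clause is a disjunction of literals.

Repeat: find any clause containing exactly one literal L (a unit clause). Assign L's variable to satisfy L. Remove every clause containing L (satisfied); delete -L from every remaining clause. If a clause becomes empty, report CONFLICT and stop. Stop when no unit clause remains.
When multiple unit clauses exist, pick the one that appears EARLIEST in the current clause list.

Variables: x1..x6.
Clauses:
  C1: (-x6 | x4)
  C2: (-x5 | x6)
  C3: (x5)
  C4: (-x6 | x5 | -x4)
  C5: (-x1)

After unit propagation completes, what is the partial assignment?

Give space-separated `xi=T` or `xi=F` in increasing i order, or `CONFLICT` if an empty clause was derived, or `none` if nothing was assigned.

unit clause [5] forces x5=T; simplify:
  drop -5 from [-5, 6] -> [6]
  satisfied 2 clause(s); 3 remain; assigned so far: [5]
unit clause [6] forces x6=T; simplify:
  drop -6 from [-6, 4] -> [4]
  satisfied 1 clause(s); 2 remain; assigned so far: [5, 6]
unit clause [4] forces x4=T; simplify:
  satisfied 1 clause(s); 1 remain; assigned so far: [4, 5, 6]
unit clause [-1] forces x1=F; simplify:
  satisfied 1 clause(s); 0 remain; assigned so far: [1, 4, 5, 6]

Answer: x1=F x4=T x5=T x6=T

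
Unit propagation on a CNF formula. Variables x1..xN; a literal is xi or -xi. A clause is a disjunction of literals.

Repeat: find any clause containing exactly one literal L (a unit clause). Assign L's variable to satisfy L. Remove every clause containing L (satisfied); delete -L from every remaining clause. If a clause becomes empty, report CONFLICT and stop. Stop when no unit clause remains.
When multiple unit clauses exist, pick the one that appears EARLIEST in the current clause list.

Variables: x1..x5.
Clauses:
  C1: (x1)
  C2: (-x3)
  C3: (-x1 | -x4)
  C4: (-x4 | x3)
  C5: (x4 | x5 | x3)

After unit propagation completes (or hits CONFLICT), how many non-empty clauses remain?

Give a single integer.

unit clause [1] forces x1=T; simplify:
  drop -1 from [-1, -4] -> [-4]
  satisfied 1 clause(s); 4 remain; assigned so far: [1]
unit clause [-3] forces x3=F; simplify:
  drop 3 from [-4, 3] -> [-4]
  drop 3 from [4, 5, 3] -> [4, 5]
  satisfied 1 clause(s); 3 remain; assigned so far: [1, 3]
unit clause [-4] forces x4=F; simplify:
  drop 4 from [4, 5] -> [5]
  satisfied 2 clause(s); 1 remain; assigned so far: [1, 3, 4]
unit clause [5] forces x5=T; simplify:
  satisfied 1 clause(s); 0 remain; assigned so far: [1, 3, 4, 5]

Answer: 0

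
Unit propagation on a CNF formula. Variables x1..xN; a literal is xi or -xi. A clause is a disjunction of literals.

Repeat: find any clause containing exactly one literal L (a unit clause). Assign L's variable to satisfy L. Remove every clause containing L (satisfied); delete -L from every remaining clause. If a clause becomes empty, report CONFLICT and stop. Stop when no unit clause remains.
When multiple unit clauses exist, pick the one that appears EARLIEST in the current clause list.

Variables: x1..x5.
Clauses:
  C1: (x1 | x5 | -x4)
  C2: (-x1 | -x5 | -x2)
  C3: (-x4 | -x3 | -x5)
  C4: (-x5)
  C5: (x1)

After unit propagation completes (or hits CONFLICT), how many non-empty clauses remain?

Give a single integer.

Answer: 0

Derivation:
unit clause [-5] forces x5=F; simplify:
  drop 5 from [1, 5, -4] -> [1, -4]
  satisfied 3 clause(s); 2 remain; assigned so far: [5]
unit clause [1] forces x1=T; simplify:
  satisfied 2 clause(s); 0 remain; assigned so far: [1, 5]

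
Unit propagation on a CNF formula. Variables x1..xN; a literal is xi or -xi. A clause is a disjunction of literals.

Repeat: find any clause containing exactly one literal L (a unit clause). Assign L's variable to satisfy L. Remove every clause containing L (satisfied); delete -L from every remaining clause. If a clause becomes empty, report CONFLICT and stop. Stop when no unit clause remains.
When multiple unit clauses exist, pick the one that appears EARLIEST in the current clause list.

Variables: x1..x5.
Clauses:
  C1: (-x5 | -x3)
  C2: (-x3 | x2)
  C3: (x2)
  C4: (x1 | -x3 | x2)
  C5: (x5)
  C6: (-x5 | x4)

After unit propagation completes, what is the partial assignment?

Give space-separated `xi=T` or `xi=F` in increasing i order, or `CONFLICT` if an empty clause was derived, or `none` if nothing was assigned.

Answer: x2=T x3=F x4=T x5=T

Derivation:
unit clause [2] forces x2=T; simplify:
  satisfied 3 clause(s); 3 remain; assigned so far: [2]
unit clause [5] forces x5=T; simplify:
  drop -5 from [-5, -3] -> [-3]
  drop -5 from [-5, 4] -> [4]
  satisfied 1 clause(s); 2 remain; assigned so far: [2, 5]
unit clause [-3] forces x3=F; simplify:
  satisfied 1 clause(s); 1 remain; assigned so far: [2, 3, 5]
unit clause [4] forces x4=T; simplify:
  satisfied 1 clause(s); 0 remain; assigned so far: [2, 3, 4, 5]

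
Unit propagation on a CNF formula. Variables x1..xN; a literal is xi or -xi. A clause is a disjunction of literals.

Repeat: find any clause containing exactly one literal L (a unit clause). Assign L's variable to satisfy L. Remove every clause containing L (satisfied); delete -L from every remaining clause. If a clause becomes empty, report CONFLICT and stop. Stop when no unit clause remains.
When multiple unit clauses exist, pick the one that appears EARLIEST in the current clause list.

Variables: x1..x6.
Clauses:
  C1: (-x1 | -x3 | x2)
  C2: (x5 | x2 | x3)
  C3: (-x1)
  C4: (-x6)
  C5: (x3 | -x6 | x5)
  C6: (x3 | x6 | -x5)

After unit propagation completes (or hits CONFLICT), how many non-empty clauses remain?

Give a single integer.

unit clause [-1] forces x1=F; simplify:
  satisfied 2 clause(s); 4 remain; assigned so far: [1]
unit clause [-6] forces x6=F; simplify:
  drop 6 from [3, 6, -5] -> [3, -5]
  satisfied 2 clause(s); 2 remain; assigned so far: [1, 6]

Answer: 2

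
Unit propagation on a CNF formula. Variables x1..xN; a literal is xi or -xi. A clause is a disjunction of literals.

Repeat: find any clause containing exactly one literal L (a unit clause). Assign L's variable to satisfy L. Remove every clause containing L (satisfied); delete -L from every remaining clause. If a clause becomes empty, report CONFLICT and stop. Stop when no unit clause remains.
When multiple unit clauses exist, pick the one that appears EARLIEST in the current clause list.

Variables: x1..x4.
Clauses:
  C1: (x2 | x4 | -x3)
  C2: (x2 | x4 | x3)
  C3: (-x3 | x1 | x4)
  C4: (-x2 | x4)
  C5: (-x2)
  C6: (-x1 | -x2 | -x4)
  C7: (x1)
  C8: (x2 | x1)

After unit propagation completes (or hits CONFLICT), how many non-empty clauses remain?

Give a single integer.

Answer: 2

Derivation:
unit clause [-2] forces x2=F; simplify:
  drop 2 from [2, 4, -3] -> [4, -3]
  drop 2 from [2, 4, 3] -> [4, 3]
  drop 2 from [2, 1] -> [1]
  satisfied 3 clause(s); 5 remain; assigned so far: [2]
unit clause [1] forces x1=T; simplify:
  satisfied 3 clause(s); 2 remain; assigned so far: [1, 2]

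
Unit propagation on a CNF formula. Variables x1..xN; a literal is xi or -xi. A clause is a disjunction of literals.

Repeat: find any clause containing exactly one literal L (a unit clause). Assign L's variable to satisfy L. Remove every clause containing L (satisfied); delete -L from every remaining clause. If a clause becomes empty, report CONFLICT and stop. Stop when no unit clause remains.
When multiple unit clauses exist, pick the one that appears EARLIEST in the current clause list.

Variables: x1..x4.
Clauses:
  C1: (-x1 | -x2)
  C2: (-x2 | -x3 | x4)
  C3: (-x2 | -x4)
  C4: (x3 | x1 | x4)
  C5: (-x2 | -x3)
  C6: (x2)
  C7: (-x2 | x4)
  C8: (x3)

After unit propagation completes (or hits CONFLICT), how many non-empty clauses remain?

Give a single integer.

unit clause [2] forces x2=T; simplify:
  drop -2 from [-1, -2] -> [-1]
  drop -2 from [-2, -3, 4] -> [-3, 4]
  drop -2 from [-2, -4] -> [-4]
  drop -2 from [-2, -3] -> [-3]
  drop -2 from [-2, 4] -> [4]
  satisfied 1 clause(s); 7 remain; assigned so far: [2]
unit clause [-1] forces x1=F; simplify:
  drop 1 from [3, 1, 4] -> [3, 4]
  satisfied 1 clause(s); 6 remain; assigned so far: [1, 2]
unit clause [-4] forces x4=F; simplify:
  drop 4 from [-3, 4] -> [-3]
  drop 4 from [3, 4] -> [3]
  drop 4 from [4] -> [] (empty!)
  satisfied 1 clause(s); 5 remain; assigned so far: [1, 2, 4]
CONFLICT (empty clause)

Answer: 4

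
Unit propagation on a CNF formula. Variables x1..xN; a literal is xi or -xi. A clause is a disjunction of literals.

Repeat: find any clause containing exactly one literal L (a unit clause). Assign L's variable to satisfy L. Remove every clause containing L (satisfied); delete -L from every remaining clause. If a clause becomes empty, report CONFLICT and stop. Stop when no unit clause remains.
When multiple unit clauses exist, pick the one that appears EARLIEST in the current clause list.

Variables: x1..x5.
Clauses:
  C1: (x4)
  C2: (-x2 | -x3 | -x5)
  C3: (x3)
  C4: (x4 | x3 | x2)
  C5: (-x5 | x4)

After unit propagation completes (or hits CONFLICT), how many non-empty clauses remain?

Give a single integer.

Answer: 1

Derivation:
unit clause [4] forces x4=T; simplify:
  satisfied 3 clause(s); 2 remain; assigned so far: [4]
unit clause [3] forces x3=T; simplify:
  drop -3 from [-2, -3, -5] -> [-2, -5]
  satisfied 1 clause(s); 1 remain; assigned so far: [3, 4]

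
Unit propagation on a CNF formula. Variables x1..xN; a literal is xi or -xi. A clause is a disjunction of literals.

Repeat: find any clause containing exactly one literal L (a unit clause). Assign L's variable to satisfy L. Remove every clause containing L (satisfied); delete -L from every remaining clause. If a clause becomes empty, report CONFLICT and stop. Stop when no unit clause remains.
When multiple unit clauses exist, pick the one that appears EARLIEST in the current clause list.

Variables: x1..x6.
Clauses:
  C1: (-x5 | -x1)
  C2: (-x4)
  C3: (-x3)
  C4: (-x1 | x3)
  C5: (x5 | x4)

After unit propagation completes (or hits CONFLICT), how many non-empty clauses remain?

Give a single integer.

unit clause [-4] forces x4=F; simplify:
  drop 4 from [5, 4] -> [5]
  satisfied 1 clause(s); 4 remain; assigned so far: [4]
unit clause [-3] forces x3=F; simplify:
  drop 3 from [-1, 3] -> [-1]
  satisfied 1 clause(s); 3 remain; assigned so far: [3, 4]
unit clause [-1] forces x1=F; simplify:
  satisfied 2 clause(s); 1 remain; assigned so far: [1, 3, 4]
unit clause [5] forces x5=T; simplify:
  satisfied 1 clause(s); 0 remain; assigned so far: [1, 3, 4, 5]

Answer: 0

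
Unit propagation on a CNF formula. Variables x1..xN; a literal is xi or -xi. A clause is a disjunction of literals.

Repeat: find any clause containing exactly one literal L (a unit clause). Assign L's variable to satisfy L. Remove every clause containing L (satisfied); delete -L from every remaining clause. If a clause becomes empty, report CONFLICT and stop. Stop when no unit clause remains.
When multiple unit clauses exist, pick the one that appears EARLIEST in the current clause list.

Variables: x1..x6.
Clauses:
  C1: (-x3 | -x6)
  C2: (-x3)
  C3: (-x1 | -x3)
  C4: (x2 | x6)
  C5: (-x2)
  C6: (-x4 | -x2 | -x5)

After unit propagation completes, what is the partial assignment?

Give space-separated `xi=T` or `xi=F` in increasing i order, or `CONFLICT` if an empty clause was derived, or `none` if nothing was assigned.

Answer: x2=F x3=F x6=T

Derivation:
unit clause [-3] forces x3=F; simplify:
  satisfied 3 clause(s); 3 remain; assigned so far: [3]
unit clause [-2] forces x2=F; simplify:
  drop 2 from [2, 6] -> [6]
  satisfied 2 clause(s); 1 remain; assigned so far: [2, 3]
unit clause [6] forces x6=T; simplify:
  satisfied 1 clause(s); 0 remain; assigned so far: [2, 3, 6]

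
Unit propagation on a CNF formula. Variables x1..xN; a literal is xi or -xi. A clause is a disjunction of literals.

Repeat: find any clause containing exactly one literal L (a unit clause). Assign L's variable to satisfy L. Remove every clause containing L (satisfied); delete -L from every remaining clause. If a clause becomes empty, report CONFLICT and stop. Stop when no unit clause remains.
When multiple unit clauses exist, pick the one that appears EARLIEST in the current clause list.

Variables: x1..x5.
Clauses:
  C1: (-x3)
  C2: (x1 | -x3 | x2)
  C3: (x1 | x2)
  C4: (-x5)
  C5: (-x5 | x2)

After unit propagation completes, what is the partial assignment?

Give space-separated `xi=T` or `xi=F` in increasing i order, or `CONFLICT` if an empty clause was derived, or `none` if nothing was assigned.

unit clause [-3] forces x3=F; simplify:
  satisfied 2 clause(s); 3 remain; assigned so far: [3]
unit clause [-5] forces x5=F; simplify:
  satisfied 2 clause(s); 1 remain; assigned so far: [3, 5]

Answer: x3=F x5=F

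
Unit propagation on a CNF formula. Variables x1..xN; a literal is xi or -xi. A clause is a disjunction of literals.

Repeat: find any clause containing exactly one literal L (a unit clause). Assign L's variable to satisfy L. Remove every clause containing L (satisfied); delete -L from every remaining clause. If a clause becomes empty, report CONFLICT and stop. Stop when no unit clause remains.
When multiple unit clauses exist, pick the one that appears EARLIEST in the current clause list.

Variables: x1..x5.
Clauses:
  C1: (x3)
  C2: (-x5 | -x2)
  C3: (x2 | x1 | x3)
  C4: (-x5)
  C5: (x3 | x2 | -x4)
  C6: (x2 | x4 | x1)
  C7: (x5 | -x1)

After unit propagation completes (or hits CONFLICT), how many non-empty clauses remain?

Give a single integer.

unit clause [3] forces x3=T; simplify:
  satisfied 3 clause(s); 4 remain; assigned so far: [3]
unit clause [-5] forces x5=F; simplify:
  drop 5 from [5, -1] -> [-1]
  satisfied 2 clause(s); 2 remain; assigned so far: [3, 5]
unit clause [-1] forces x1=F; simplify:
  drop 1 from [2, 4, 1] -> [2, 4]
  satisfied 1 clause(s); 1 remain; assigned so far: [1, 3, 5]

Answer: 1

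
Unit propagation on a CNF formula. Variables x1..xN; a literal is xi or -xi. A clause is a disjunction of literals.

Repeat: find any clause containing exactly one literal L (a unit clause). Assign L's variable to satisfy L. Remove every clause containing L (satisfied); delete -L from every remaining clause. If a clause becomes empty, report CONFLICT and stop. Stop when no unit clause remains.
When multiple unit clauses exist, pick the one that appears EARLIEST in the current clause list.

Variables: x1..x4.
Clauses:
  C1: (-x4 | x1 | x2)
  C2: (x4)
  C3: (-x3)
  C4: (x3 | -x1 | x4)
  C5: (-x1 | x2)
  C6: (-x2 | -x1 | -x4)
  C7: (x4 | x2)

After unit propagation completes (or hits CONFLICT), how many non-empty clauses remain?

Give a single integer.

unit clause [4] forces x4=T; simplify:
  drop -4 from [-4, 1, 2] -> [1, 2]
  drop -4 from [-2, -1, -4] -> [-2, -1]
  satisfied 3 clause(s); 4 remain; assigned so far: [4]
unit clause [-3] forces x3=F; simplify:
  satisfied 1 clause(s); 3 remain; assigned so far: [3, 4]

Answer: 3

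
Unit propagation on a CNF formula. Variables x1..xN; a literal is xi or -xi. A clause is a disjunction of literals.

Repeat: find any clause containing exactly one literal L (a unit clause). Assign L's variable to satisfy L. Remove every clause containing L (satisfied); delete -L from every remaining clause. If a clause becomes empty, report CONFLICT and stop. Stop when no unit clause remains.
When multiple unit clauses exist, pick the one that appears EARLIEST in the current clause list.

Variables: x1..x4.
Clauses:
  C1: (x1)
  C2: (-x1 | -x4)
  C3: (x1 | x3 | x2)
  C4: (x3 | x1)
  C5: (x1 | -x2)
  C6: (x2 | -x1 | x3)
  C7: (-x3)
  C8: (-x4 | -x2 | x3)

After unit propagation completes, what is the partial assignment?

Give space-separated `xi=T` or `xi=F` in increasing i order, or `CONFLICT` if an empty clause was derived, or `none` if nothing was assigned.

Answer: x1=T x2=T x3=F x4=F

Derivation:
unit clause [1] forces x1=T; simplify:
  drop -1 from [-1, -4] -> [-4]
  drop -1 from [2, -1, 3] -> [2, 3]
  satisfied 4 clause(s); 4 remain; assigned so far: [1]
unit clause [-4] forces x4=F; simplify:
  satisfied 2 clause(s); 2 remain; assigned so far: [1, 4]
unit clause [-3] forces x3=F; simplify:
  drop 3 from [2, 3] -> [2]
  satisfied 1 clause(s); 1 remain; assigned so far: [1, 3, 4]
unit clause [2] forces x2=T; simplify:
  satisfied 1 clause(s); 0 remain; assigned so far: [1, 2, 3, 4]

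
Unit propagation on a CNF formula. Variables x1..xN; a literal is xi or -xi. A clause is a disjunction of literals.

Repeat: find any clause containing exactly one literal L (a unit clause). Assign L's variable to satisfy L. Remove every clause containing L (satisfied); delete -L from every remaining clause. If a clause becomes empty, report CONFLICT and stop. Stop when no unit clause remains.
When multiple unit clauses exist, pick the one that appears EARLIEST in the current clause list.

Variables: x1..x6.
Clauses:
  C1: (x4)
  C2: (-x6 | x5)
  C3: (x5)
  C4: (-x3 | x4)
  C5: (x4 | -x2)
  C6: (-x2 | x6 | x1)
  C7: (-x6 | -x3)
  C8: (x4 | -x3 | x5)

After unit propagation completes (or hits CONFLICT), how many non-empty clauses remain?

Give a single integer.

unit clause [4] forces x4=T; simplify:
  satisfied 4 clause(s); 4 remain; assigned so far: [4]
unit clause [5] forces x5=T; simplify:
  satisfied 2 clause(s); 2 remain; assigned so far: [4, 5]

Answer: 2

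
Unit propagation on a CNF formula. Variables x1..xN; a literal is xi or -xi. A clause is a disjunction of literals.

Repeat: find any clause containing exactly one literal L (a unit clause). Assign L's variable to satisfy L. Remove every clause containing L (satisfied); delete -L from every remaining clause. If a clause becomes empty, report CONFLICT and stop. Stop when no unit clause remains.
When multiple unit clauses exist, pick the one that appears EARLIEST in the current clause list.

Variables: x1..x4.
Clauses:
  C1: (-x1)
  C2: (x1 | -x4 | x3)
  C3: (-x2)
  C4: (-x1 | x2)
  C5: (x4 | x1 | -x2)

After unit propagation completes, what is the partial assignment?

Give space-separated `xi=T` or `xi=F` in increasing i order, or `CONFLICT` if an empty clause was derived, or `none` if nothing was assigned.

Answer: x1=F x2=F

Derivation:
unit clause [-1] forces x1=F; simplify:
  drop 1 from [1, -4, 3] -> [-4, 3]
  drop 1 from [4, 1, -2] -> [4, -2]
  satisfied 2 clause(s); 3 remain; assigned so far: [1]
unit clause [-2] forces x2=F; simplify:
  satisfied 2 clause(s); 1 remain; assigned so far: [1, 2]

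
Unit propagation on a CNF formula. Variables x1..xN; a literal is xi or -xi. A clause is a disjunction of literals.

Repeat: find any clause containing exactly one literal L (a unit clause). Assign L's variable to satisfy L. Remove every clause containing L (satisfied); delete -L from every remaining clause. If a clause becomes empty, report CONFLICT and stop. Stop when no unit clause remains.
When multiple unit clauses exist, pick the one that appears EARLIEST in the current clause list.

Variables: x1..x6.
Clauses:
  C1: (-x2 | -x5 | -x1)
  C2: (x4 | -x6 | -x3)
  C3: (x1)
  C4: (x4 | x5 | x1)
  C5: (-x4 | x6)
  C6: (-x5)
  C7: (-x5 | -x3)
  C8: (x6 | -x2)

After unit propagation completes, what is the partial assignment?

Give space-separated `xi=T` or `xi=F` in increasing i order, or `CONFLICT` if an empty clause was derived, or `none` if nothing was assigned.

unit clause [1] forces x1=T; simplify:
  drop -1 from [-2, -5, -1] -> [-2, -5]
  satisfied 2 clause(s); 6 remain; assigned so far: [1]
unit clause [-5] forces x5=F; simplify:
  satisfied 3 clause(s); 3 remain; assigned so far: [1, 5]

Answer: x1=T x5=F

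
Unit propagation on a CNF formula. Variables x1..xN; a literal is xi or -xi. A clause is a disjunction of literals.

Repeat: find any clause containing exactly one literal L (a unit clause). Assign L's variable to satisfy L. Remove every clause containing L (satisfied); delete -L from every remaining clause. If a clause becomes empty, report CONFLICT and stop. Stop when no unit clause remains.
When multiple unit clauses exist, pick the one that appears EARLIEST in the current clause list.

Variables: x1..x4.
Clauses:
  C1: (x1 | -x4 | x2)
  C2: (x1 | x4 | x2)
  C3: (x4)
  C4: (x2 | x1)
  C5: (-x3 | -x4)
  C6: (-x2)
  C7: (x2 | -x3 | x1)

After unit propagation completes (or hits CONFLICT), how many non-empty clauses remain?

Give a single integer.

Answer: 0

Derivation:
unit clause [4] forces x4=T; simplify:
  drop -4 from [1, -4, 2] -> [1, 2]
  drop -4 from [-3, -4] -> [-3]
  satisfied 2 clause(s); 5 remain; assigned so far: [4]
unit clause [-3] forces x3=F; simplify:
  satisfied 2 clause(s); 3 remain; assigned so far: [3, 4]
unit clause [-2] forces x2=F; simplify:
  drop 2 from [1, 2] -> [1]
  drop 2 from [2, 1] -> [1]
  satisfied 1 clause(s); 2 remain; assigned so far: [2, 3, 4]
unit clause [1] forces x1=T; simplify:
  satisfied 2 clause(s); 0 remain; assigned so far: [1, 2, 3, 4]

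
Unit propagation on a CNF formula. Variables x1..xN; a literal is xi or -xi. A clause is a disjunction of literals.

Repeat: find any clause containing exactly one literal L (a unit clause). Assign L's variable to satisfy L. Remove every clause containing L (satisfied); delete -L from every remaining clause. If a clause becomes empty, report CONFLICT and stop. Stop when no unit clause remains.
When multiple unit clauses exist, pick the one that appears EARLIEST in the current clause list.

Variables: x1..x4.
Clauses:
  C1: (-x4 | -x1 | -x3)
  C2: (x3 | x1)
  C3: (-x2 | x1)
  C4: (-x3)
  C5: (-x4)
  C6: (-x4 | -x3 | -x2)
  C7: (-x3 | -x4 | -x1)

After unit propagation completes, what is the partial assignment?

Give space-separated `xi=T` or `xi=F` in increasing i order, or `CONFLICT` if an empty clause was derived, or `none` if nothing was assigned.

unit clause [-3] forces x3=F; simplify:
  drop 3 from [3, 1] -> [1]
  satisfied 4 clause(s); 3 remain; assigned so far: [3]
unit clause [1] forces x1=T; simplify:
  satisfied 2 clause(s); 1 remain; assigned so far: [1, 3]
unit clause [-4] forces x4=F; simplify:
  satisfied 1 clause(s); 0 remain; assigned so far: [1, 3, 4]

Answer: x1=T x3=F x4=F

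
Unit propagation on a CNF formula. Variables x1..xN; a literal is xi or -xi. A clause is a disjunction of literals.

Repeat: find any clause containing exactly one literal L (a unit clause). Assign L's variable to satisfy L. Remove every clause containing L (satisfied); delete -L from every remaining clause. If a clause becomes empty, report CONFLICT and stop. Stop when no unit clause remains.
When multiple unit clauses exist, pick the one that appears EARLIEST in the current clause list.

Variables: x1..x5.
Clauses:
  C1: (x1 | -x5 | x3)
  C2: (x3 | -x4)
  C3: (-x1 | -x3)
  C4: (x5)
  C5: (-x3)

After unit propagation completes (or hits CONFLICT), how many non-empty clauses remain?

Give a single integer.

Answer: 0

Derivation:
unit clause [5] forces x5=T; simplify:
  drop -5 from [1, -5, 3] -> [1, 3]
  satisfied 1 clause(s); 4 remain; assigned so far: [5]
unit clause [-3] forces x3=F; simplify:
  drop 3 from [1, 3] -> [1]
  drop 3 from [3, -4] -> [-4]
  satisfied 2 clause(s); 2 remain; assigned so far: [3, 5]
unit clause [1] forces x1=T; simplify:
  satisfied 1 clause(s); 1 remain; assigned so far: [1, 3, 5]
unit clause [-4] forces x4=F; simplify:
  satisfied 1 clause(s); 0 remain; assigned so far: [1, 3, 4, 5]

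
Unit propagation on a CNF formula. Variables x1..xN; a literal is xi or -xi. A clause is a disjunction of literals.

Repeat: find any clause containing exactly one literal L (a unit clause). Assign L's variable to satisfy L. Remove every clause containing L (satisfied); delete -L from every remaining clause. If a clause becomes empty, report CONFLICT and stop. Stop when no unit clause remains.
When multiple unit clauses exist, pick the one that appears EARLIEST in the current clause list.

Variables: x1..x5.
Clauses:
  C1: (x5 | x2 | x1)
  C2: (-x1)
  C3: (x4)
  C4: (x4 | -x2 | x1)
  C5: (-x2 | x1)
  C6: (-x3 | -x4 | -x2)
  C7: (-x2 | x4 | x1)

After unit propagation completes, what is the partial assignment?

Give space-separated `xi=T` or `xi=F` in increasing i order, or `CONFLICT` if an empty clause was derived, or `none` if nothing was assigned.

Answer: x1=F x2=F x4=T x5=T

Derivation:
unit clause [-1] forces x1=F; simplify:
  drop 1 from [5, 2, 1] -> [5, 2]
  drop 1 from [4, -2, 1] -> [4, -2]
  drop 1 from [-2, 1] -> [-2]
  drop 1 from [-2, 4, 1] -> [-2, 4]
  satisfied 1 clause(s); 6 remain; assigned so far: [1]
unit clause [4] forces x4=T; simplify:
  drop -4 from [-3, -4, -2] -> [-3, -2]
  satisfied 3 clause(s); 3 remain; assigned so far: [1, 4]
unit clause [-2] forces x2=F; simplify:
  drop 2 from [5, 2] -> [5]
  satisfied 2 clause(s); 1 remain; assigned so far: [1, 2, 4]
unit clause [5] forces x5=T; simplify:
  satisfied 1 clause(s); 0 remain; assigned so far: [1, 2, 4, 5]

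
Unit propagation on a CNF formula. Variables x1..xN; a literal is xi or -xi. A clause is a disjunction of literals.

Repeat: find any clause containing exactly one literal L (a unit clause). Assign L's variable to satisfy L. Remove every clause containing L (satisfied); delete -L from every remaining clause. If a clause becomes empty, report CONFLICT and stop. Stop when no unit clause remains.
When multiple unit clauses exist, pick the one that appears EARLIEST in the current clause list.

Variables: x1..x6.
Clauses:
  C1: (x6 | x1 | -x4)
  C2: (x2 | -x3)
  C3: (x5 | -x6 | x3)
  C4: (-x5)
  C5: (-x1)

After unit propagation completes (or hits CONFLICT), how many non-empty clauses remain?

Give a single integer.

Answer: 3

Derivation:
unit clause [-5] forces x5=F; simplify:
  drop 5 from [5, -6, 3] -> [-6, 3]
  satisfied 1 clause(s); 4 remain; assigned so far: [5]
unit clause [-1] forces x1=F; simplify:
  drop 1 from [6, 1, -4] -> [6, -4]
  satisfied 1 clause(s); 3 remain; assigned so far: [1, 5]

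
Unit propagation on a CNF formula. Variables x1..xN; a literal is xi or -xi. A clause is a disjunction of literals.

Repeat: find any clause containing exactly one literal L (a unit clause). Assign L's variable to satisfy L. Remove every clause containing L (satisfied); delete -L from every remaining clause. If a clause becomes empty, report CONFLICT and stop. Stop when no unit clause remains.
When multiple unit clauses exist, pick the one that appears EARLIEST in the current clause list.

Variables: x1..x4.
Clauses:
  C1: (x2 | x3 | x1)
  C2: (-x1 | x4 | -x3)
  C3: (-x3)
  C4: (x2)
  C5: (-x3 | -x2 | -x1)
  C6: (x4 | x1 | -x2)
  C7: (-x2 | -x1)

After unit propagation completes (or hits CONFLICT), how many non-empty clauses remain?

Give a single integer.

Answer: 0

Derivation:
unit clause [-3] forces x3=F; simplify:
  drop 3 from [2, 3, 1] -> [2, 1]
  satisfied 3 clause(s); 4 remain; assigned so far: [3]
unit clause [2] forces x2=T; simplify:
  drop -2 from [4, 1, -2] -> [4, 1]
  drop -2 from [-2, -1] -> [-1]
  satisfied 2 clause(s); 2 remain; assigned so far: [2, 3]
unit clause [-1] forces x1=F; simplify:
  drop 1 from [4, 1] -> [4]
  satisfied 1 clause(s); 1 remain; assigned so far: [1, 2, 3]
unit clause [4] forces x4=T; simplify:
  satisfied 1 clause(s); 0 remain; assigned so far: [1, 2, 3, 4]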